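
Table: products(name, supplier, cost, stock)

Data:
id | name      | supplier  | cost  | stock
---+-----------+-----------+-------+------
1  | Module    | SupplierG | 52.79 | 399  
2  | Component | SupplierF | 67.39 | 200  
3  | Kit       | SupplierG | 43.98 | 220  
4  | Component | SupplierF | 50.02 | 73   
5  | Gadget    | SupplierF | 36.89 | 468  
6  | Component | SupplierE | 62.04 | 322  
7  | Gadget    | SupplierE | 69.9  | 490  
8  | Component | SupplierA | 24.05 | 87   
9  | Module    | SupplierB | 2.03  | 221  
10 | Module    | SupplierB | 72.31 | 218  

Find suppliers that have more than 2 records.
SELECT supplier, COUNT(*) as cnt
FROM products
GROUP BY supplier
HAVING COUNT(*) > 2

Result:
  SupplierF: 3

Note: HAVING filters groups after aggregation, WHERE filters rows before.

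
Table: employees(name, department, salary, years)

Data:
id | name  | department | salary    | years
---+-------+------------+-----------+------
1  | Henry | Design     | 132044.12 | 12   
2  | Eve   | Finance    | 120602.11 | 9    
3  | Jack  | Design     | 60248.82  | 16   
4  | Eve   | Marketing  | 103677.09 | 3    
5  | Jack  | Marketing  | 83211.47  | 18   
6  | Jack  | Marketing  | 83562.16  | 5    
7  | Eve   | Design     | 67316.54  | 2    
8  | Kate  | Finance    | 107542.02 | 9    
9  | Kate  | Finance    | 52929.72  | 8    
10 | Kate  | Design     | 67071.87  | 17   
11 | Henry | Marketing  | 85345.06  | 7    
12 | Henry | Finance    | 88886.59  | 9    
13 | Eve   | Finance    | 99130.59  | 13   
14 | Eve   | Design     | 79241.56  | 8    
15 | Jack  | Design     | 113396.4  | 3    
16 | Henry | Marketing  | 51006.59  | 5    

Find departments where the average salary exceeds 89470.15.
SELECT department, AVG(salary)
FROM employees
GROUP BY department
HAVING AVG(salary) > 89470.15

Result:
  Finance: avg=93818.21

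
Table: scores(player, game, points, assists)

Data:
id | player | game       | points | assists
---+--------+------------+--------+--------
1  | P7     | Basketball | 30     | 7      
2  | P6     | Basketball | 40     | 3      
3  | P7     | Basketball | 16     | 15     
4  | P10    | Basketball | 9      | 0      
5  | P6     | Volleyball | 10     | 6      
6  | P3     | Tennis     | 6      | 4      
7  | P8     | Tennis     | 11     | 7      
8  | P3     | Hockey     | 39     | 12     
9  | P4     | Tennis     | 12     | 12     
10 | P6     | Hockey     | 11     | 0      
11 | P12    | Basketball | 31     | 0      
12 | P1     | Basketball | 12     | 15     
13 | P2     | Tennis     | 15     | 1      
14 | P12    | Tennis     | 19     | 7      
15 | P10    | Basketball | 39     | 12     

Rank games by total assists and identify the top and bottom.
SELECT game, SUM(assists)
FROM scores
GROUP BY game
ORDER BY SUM(assists)

All groups:
  Volleyball: 6
  Hockey: 12
  Tennis: 31
  Basketball: 52

Highest: Basketball (52)
Lowest: Volleyball (6)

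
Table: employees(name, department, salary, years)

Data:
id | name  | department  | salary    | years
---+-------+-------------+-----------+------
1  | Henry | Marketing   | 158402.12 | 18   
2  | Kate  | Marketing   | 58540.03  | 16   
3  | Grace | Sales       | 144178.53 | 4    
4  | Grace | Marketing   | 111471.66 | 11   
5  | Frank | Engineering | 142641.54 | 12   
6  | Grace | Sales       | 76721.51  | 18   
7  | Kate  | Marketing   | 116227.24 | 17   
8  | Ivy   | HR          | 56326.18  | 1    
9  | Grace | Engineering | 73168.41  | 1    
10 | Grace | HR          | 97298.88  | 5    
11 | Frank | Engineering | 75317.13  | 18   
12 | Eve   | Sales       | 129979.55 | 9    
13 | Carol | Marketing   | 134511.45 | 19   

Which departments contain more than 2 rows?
SELECT department, COUNT(*) as cnt
FROM employees
GROUP BY department
HAVING COUNT(*) > 2

Result:
  Engineering: 3
  Marketing: 5
  Sales: 3

Note: HAVING filters groups after aggregation, WHERE filters rows before.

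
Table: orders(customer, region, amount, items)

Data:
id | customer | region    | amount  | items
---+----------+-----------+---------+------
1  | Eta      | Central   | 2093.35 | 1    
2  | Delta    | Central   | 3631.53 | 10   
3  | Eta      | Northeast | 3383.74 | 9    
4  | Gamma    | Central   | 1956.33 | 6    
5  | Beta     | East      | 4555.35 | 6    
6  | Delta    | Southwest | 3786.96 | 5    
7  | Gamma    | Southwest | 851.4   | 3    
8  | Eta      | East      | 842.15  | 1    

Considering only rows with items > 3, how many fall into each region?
SELECT region, COUNT(*)
FROM orders
WHERE items > 3
GROUP BY region

Note: WHERE filters rows before grouping.

Result:
  Central: 2
  East: 1
  Northeast: 1
  Southwest: 1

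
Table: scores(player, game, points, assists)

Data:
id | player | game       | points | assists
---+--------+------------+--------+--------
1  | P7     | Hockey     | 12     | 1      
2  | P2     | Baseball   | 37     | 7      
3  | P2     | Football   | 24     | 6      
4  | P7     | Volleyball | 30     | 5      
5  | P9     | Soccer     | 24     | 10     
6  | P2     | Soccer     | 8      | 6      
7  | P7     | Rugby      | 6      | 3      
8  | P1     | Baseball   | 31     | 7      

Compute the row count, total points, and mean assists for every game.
SELECT game,
       COUNT(*) as cnt,
       SUM(points) as total_points,
       AVG(assists) as avg_assists
FROM scores
GROUP BY game

Result:
  Baseball: 2 records, 68 total points, 7.00 avg assists
  Football: 1 records, 24 total points, 6.00 avg assists
  Hockey: 1 records, 12 total points, 1.00 avg assists
  Rugby: 1 records, 6 total points, 3.00 avg assists
  Soccer: 2 records, 32 total points, 8.00 avg assists
  Volleyball: 1 records, 30 total points, 5.00 avg assists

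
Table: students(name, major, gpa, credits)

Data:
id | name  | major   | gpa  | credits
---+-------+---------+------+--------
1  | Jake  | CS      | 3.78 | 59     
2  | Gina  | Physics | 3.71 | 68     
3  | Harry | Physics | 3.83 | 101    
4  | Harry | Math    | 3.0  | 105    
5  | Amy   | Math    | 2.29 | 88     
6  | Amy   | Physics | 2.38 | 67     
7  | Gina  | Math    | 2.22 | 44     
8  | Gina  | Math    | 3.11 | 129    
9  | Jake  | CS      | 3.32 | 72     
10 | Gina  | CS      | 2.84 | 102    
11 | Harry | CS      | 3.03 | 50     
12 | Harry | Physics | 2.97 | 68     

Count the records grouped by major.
SELECT major, COUNT(*) as count
FROM students
GROUP BY major

Result:
  CS: 4
  Math: 4
  Physics: 4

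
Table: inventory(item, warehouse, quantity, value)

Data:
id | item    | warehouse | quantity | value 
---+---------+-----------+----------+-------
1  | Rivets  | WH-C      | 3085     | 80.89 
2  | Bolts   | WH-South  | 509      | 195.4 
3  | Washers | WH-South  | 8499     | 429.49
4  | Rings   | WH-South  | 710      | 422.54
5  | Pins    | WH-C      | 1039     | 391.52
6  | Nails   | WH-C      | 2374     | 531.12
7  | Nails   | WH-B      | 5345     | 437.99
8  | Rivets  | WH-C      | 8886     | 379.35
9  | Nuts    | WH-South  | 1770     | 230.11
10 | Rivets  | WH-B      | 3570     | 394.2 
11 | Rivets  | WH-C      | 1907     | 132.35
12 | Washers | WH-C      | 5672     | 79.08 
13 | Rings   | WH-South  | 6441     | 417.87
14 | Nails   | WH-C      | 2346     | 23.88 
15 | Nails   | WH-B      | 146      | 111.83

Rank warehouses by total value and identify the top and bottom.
SELECT warehouse, SUM(value)
FROM inventory
GROUP BY warehouse
ORDER BY SUM(value)

All groups:
  WH-B: 944.02
  WH-C: 1618.19
  WH-South: 1695.41

Highest: WH-South (1695.41)
Lowest: WH-B (944.02)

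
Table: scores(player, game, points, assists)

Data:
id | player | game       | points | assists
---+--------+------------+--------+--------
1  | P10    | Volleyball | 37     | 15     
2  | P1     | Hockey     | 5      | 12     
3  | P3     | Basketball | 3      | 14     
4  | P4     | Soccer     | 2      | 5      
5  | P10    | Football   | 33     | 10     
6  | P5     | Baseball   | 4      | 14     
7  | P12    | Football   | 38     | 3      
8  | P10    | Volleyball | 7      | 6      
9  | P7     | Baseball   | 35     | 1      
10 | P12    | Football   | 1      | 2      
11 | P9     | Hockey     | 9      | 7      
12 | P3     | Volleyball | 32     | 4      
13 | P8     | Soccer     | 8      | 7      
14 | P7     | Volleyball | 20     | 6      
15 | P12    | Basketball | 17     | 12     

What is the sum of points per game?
SELECT game, SUM(points) as result
FROM scores
GROUP BY game

Result:
  Baseball: 39
  Basketball: 20
  Football: 72
  Hockey: 14
  Soccer: 10
  Volleyball: 96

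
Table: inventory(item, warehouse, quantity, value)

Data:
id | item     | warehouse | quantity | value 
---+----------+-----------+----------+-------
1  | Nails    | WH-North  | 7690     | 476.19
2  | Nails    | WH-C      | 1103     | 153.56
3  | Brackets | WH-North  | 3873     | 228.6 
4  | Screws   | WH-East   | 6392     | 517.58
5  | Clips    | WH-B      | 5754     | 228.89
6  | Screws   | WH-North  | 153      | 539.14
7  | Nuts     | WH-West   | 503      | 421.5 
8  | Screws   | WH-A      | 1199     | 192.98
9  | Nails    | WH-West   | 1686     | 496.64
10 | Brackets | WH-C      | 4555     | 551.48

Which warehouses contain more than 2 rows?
SELECT warehouse, COUNT(*) as cnt
FROM inventory
GROUP BY warehouse
HAVING COUNT(*) > 2

Result:
  WH-North: 3

Note: HAVING filters groups after aggregation, WHERE filters rows before.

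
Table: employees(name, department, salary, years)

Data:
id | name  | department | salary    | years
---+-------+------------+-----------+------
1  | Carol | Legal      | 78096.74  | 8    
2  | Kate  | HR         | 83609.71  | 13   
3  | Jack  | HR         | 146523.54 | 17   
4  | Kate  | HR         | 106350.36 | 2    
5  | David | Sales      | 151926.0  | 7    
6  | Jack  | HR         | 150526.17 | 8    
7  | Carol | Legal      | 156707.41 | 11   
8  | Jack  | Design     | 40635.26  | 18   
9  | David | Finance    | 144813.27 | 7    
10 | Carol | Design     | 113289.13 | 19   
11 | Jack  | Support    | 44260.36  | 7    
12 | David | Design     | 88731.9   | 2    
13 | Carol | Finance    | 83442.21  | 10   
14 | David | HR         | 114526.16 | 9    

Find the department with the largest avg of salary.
SELECT department, AVG(salary) as val
FROM employees
GROUP BY department
ORDER BY val DESC
LIMIT 1

Result: Sales with avg(salary) = 151926.00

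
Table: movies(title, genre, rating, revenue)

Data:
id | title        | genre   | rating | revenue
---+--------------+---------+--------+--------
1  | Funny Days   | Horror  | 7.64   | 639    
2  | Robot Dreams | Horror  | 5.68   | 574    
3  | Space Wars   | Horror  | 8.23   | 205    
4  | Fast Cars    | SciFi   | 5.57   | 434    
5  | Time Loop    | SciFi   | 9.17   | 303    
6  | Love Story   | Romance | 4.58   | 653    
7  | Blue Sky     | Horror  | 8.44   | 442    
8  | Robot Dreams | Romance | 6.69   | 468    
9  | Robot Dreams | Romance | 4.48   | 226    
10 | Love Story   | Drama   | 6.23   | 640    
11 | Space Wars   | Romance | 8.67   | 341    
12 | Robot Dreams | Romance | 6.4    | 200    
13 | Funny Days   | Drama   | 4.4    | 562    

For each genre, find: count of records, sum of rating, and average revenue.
SELECT genre,
       COUNT(*) as cnt,
       SUM(rating) as total_rating,
       AVG(revenue) as avg_revenue
FROM movies
GROUP BY genre

Result:
  Drama: 2 records, 10.63 total rating, 601.00 avg revenue
  Horror: 4 records, 29.99 total rating, 465.00 avg revenue
  Romance: 5 records, 30.82 total rating, 377.60 avg revenue
  SciFi: 2 records, 14.74 total rating, 368.50 avg revenue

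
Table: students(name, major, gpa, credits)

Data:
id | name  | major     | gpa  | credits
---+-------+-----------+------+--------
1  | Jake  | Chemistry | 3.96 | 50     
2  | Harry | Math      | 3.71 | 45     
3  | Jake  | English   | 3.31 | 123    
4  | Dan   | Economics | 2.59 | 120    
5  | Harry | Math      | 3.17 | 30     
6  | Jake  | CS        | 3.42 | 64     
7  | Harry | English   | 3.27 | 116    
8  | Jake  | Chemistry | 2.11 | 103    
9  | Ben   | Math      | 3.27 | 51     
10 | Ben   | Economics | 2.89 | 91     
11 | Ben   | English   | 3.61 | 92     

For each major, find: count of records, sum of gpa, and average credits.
SELECT major,
       COUNT(*) as cnt,
       SUM(gpa) as total_gpa,
       AVG(credits) as avg_credits
FROM students
GROUP BY major

Result:
  CS: 1 records, 3.42 total gpa, 64.00 avg credits
  Chemistry: 2 records, 6.07 total gpa, 76.50 avg credits
  Economics: 2 records, 5.48 total gpa, 105.50 avg credits
  English: 3 records, 10.19 total gpa, 110.33 avg credits
  Math: 3 records, 10.15 total gpa, 42.00 avg credits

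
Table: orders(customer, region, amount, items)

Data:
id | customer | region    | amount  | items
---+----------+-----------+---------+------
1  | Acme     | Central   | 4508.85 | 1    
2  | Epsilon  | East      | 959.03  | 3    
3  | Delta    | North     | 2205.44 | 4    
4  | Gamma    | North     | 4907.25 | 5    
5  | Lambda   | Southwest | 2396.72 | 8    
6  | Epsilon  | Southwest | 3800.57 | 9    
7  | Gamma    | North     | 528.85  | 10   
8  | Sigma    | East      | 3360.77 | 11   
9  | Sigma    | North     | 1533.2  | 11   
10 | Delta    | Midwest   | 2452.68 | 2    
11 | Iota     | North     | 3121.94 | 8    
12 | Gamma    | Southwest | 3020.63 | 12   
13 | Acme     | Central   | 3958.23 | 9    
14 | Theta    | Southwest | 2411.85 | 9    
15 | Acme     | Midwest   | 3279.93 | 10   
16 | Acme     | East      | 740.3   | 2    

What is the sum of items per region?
SELECT region, SUM(items) as result
FROM orders
GROUP BY region

Result:
  Central: 10
  East: 16
  Midwest: 12
  North: 38
  Southwest: 38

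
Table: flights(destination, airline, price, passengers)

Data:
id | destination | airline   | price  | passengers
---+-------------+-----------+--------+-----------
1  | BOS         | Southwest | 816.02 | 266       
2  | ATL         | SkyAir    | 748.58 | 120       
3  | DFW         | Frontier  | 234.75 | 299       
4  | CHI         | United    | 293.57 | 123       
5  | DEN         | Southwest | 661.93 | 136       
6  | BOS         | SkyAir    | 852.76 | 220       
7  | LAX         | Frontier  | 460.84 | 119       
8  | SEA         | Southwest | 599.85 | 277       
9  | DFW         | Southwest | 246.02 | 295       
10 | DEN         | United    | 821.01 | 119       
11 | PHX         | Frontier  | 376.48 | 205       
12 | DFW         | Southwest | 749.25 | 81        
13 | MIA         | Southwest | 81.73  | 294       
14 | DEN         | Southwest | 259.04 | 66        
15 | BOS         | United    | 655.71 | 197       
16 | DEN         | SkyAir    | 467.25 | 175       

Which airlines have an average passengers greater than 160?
SELECT airline, AVG(passengers)
FROM flights
GROUP BY airline
HAVING AVG(passengers) > 160

Result:
  Frontier: avg=207.67
  SkyAir: avg=171.67
  Southwest: avg=202.14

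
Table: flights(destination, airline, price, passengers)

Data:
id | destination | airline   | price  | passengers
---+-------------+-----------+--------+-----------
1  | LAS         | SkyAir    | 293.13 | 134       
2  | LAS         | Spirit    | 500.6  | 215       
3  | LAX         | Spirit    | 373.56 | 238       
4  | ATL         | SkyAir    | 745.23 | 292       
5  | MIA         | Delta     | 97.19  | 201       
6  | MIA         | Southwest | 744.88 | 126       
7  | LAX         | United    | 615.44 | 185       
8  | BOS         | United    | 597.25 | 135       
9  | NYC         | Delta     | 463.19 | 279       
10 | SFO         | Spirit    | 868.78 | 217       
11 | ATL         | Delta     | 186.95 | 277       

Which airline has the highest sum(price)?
SELECT airline, SUM(price) as val
FROM flights
GROUP BY airline
ORDER BY val DESC
LIMIT 1

Result: Spirit with sum(price) = 1742.94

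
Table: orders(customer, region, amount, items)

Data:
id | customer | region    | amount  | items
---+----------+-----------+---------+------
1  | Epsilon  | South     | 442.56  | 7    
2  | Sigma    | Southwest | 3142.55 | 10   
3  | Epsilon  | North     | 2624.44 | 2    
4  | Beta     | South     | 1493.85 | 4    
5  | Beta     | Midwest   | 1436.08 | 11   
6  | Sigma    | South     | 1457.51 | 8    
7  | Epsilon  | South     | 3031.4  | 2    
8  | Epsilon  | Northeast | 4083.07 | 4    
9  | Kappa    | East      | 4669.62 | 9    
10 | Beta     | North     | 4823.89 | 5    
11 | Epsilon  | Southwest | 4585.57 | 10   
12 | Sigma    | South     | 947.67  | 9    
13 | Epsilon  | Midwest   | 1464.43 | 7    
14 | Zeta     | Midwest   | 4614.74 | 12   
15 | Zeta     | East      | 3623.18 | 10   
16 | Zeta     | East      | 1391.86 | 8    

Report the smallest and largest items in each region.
SELECT region, MIN(items), MAX(items)
FROM orders
GROUP BY region

Result:
  East: min=8, max=10
  Midwest: min=7, max=12
  North: min=2, max=5
  Northeast: min=4, max=4
  South: min=2, max=9
  Southwest: min=10, max=10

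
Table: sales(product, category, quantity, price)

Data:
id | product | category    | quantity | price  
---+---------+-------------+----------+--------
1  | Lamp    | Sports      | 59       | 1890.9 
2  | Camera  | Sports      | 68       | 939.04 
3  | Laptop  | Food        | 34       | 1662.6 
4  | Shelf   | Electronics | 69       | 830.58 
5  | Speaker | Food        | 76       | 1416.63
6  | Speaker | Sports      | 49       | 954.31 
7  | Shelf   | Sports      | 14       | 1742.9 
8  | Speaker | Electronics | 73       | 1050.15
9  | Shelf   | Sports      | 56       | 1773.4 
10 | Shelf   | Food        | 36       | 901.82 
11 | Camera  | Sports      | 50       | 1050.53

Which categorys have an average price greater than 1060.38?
SELECT category, AVG(price)
FROM sales
GROUP BY category
HAVING AVG(price) > 1060.38

Result:
  Food: avg=1327.02
  Sports: avg=1391.85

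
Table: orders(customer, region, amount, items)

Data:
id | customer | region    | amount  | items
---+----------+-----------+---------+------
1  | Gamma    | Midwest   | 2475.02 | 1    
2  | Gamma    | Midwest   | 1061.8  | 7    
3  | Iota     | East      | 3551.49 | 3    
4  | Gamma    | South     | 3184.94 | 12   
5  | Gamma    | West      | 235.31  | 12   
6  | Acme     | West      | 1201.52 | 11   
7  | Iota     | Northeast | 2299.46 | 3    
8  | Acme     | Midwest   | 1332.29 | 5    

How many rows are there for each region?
SELECT region, COUNT(*) as count
FROM orders
GROUP BY region

Result:
  East: 1
  Midwest: 3
  Northeast: 1
  South: 1
  West: 2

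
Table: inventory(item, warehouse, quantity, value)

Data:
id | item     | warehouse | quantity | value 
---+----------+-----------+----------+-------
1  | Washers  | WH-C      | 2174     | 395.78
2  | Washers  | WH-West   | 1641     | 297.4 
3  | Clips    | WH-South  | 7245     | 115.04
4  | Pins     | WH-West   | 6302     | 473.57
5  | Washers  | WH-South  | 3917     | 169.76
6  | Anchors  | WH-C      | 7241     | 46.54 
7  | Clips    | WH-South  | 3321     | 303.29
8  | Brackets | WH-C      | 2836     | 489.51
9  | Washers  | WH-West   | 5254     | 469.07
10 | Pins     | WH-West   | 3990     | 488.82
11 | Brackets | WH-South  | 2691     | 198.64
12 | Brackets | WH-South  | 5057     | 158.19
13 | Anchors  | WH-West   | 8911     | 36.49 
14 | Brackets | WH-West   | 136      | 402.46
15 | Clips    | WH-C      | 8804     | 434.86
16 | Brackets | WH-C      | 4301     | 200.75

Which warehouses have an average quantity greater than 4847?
SELECT warehouse, AVG(quantity)
FROM inventory
GROUP BY warehouse
HAVING AVG(quantity) > 4847

Result:
  WH-C: avg=5071.20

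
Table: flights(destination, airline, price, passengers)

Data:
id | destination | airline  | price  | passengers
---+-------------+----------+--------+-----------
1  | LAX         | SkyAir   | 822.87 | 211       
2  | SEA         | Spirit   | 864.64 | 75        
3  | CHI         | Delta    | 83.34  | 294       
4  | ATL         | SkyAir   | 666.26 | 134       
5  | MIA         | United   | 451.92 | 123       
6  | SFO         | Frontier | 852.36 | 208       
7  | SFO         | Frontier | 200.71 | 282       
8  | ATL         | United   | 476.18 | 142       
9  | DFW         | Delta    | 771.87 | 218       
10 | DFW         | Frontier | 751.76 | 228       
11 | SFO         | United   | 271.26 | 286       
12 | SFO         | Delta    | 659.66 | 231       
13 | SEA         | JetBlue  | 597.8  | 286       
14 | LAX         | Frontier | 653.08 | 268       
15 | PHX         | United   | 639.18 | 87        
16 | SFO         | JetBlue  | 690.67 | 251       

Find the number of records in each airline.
SELECT airline, COUNT(*) as count
FROM flights
GROUP BY airline

Result:
  Delta: 3
  Frontier: 4
  JetBlue: 2
  SkyAir: 2
  Spirit: 1
  United: 4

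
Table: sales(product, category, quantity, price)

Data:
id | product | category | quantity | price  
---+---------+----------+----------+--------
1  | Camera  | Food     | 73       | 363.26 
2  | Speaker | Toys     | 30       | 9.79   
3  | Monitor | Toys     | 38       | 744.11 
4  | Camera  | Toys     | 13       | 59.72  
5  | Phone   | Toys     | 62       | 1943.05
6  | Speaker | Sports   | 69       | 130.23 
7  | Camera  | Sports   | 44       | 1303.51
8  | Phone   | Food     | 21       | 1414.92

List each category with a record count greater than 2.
SELECT category, COUNT(*) as cnt
FROM sales
GROUP BY category
HAVING COUNT(*) > 2

Result:
  Toys: 4

Note: HAVING filters groups after aggregation, WHERE filters rows before.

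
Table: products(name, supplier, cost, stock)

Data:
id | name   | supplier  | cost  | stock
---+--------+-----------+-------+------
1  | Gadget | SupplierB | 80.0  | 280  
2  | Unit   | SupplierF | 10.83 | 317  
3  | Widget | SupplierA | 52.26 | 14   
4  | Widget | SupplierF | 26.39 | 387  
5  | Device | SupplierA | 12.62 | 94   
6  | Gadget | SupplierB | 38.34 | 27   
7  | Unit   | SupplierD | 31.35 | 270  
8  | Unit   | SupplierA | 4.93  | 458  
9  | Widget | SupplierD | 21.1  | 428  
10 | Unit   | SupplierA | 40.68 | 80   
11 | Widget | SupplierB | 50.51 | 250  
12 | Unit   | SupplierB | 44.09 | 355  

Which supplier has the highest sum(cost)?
SELECT supplier, SUM(cost) as val
FROM products
GROUP BY supplier
ORDER BY val DESC
LIMIT 1

Result: SupplierB with sum(cost) = 212.94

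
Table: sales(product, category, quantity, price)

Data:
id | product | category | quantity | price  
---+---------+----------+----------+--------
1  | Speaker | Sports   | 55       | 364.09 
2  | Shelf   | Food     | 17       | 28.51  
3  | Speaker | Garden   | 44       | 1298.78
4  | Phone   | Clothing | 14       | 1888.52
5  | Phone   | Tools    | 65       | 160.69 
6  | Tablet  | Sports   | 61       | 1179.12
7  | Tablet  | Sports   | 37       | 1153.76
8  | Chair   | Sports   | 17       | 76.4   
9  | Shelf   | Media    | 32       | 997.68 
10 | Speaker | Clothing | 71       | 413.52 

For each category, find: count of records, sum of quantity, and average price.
SELECT category,
       COUNT(*) as cnt,
       SUM(quantity) as total_quantity,
       AVG(price) as avg_price
FROM sales
GROUP BY category

Result:
  Clothing: 2 records, 85 total quantity, 1151.02 avg price
  Food: 1 records, 17 total quantity, 28.51 avg price
  Garden: 1 records, 44 total quantity, 1298.78 avg price
  Media: 1 records, 32 total quantity, 997.68 avg price
  Sports: 4 records, 170 total quantity, 693.34 avg price
  Tools: 1 records, 65 total quantity, 160.69 avg price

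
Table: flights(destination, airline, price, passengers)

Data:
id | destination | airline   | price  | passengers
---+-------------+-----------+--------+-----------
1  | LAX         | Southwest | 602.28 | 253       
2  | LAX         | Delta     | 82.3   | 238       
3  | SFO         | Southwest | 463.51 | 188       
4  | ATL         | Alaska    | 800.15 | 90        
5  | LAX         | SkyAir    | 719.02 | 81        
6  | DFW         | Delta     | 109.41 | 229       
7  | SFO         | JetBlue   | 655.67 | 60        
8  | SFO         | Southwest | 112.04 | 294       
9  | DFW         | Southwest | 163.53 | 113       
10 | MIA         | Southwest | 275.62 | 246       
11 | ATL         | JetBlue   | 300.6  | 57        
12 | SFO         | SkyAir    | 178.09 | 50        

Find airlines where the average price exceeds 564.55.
SELECT airline, AVG(price)
FROM flights
GROUP BY airline
HAVING AVG(price) > 564.55

Result:
  Alaska: avg=800.15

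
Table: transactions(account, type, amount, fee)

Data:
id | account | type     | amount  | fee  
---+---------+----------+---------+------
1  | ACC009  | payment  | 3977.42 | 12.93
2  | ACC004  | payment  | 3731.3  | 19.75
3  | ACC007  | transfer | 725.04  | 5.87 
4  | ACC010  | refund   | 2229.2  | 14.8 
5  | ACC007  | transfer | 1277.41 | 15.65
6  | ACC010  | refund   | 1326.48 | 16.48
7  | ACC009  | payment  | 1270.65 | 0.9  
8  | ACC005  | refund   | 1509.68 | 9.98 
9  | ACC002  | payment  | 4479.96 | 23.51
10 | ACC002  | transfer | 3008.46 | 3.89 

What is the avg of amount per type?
SELECT type, AVG(amount) as result
FROM transactions
GROUP BY type

Result:
  payment: 3364.83
  refund: 1688.45
  transfer: 1670.30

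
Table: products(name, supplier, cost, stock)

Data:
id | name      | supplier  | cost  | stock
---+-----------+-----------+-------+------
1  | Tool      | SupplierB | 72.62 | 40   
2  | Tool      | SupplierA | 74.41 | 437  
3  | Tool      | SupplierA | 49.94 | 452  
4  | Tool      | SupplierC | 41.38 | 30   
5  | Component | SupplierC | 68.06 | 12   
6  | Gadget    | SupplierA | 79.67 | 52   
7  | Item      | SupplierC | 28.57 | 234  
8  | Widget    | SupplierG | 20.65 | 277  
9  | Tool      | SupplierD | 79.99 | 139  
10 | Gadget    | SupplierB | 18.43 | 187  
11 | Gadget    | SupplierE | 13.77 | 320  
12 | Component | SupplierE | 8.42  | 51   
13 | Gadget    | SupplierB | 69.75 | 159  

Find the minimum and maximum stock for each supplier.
SELECT supplier, MIN(stock), MAX(stock)
FROM products
GROUP BY supplier

Result:
  SupplierA: min=52, max=452
  SupplierB: min=40, max=187
  SupplierC: min=12, max=234
  SupplierD: min=139, max=139
  SupplierE: min=51, max=320
  SupplierG: min=277, max=277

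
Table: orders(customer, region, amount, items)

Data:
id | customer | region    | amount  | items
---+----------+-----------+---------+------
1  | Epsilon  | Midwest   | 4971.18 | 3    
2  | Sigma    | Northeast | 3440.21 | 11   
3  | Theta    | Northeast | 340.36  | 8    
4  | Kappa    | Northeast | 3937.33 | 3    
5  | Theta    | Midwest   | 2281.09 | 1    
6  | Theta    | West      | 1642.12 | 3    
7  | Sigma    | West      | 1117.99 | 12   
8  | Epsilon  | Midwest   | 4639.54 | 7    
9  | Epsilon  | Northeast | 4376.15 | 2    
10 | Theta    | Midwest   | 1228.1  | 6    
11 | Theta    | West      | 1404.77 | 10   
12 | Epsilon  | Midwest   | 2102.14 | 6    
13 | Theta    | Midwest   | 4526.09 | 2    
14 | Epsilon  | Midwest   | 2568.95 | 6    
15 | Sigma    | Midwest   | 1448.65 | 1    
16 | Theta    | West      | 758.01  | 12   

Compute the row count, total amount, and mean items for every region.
SELECT region,
       COUNT(*) as cnt,
       SUM(amount) as total_amount,
       AVG(items) as avg_items
FROM orders
GROUP BY region

Result:
  Midwest: 8 records, 23765.74 total amount, 4.00 avg items
  Northeast: 4 records, 12094.05 total amount, 6.00 avg items
  West: 4 records, 4922.89 total amount, 9.25 avg items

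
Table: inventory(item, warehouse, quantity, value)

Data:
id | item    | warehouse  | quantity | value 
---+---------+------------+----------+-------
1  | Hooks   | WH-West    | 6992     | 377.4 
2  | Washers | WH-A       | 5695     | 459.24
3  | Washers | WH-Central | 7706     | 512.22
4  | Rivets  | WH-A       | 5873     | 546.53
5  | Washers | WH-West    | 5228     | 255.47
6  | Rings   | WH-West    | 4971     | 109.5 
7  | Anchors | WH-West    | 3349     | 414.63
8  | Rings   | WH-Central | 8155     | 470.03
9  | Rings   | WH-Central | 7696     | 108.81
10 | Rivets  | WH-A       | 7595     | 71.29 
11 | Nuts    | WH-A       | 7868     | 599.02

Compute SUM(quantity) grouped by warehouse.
SELECT warehouse, SUM(quantity) as result
FROM inventory
GROUP BY warehouse

Result:
  WH-A: 27031
  WH-Central: 23557
  WH-West: 20540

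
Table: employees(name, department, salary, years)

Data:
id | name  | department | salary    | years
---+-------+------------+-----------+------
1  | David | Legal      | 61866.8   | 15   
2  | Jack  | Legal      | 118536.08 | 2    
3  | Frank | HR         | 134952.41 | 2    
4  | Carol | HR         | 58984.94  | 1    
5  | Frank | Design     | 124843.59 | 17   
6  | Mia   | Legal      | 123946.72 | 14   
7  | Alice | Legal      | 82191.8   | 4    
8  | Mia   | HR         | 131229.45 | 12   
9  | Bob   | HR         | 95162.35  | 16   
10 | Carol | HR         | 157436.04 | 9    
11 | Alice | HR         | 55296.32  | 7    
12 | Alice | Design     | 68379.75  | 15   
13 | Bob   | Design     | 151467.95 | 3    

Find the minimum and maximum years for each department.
SELECT department, MIN(years), MAX(years)
FROM employees
GROUP BY department

Result:
  Design: min=3, max=17
  HR: min=1, max=16
  Legal: min=2, max=15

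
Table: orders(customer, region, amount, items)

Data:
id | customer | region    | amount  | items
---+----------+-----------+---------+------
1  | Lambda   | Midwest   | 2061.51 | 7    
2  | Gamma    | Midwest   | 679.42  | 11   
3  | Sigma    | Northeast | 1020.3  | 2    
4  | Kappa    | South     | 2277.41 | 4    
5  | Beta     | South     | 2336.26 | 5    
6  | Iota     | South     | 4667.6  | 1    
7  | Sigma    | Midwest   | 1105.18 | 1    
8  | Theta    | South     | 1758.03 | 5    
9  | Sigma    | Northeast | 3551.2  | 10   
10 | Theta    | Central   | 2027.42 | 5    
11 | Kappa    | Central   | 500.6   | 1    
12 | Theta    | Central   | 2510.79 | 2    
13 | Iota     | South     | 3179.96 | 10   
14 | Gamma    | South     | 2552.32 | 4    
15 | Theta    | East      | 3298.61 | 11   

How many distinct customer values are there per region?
SELECT region, COUNT(DISTINCT customer)
FROM orders
GROUP BY region

Result:
  Central: 2 distinct
  East: 1 distinct
  Midwest: 3 distinct
  Northeast: 1 distinct
  South: 5 distinct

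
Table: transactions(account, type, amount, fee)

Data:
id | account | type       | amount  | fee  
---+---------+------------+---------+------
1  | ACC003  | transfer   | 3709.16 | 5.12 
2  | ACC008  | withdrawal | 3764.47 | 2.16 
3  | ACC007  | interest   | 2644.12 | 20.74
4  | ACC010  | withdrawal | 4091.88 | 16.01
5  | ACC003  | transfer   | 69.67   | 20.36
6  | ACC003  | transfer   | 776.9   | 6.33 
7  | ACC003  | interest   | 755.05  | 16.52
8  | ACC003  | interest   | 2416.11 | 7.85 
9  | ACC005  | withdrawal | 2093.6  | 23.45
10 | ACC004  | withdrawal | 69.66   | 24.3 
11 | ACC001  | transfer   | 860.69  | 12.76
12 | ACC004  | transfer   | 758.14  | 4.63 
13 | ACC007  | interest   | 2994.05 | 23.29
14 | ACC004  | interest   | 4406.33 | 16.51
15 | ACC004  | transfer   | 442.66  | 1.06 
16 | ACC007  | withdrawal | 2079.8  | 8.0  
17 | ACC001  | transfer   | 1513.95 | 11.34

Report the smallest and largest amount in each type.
SELECT type, MIN(amount), MAX(amount)
FROM transactions
GROUP BY type

Result:
  interest: min=755.05, max=4406.33
  transfer: min=69.67, max=3709.16
  withdrawal: min=69.66, max=4091.88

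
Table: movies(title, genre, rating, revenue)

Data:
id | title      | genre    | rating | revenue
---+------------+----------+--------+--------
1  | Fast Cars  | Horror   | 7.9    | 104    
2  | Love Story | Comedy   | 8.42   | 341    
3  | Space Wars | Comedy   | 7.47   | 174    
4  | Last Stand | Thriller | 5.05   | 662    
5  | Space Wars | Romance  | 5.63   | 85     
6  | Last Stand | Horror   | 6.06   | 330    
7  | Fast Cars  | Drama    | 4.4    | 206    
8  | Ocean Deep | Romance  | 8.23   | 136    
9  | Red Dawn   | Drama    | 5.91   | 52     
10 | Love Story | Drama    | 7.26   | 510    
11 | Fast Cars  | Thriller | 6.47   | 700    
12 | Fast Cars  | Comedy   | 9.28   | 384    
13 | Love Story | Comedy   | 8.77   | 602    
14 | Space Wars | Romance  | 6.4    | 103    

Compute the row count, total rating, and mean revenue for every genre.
SELECT genre,
       COUNT(*) as cnt,
       SUM(rating) as total_rating,
       AVG(revenue) as avg_revenue
FROM movies
GROUP BY genre

Result:
  Comedy: 4 records, 33.94 total rating, 375.25 avg revenue
  Drama: 3 records, 17.57 total rating, 256.00 avg revenue
  Horror: 2 records, 13.96 total rating, 217.00 avg revenue
  Romance: 3 records, 20.26 total rating, 108.00 avg revenue
  Thriller: 2 records, 11.52 total rating, 681.00 avg revenue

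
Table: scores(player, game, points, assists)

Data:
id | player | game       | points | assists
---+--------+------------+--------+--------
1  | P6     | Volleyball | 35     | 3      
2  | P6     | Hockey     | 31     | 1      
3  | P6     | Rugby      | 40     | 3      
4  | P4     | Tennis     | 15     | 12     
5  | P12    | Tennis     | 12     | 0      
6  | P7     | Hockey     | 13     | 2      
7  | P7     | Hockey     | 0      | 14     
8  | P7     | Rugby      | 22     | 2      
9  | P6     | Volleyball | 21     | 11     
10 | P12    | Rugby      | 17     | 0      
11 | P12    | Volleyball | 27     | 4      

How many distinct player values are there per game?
SELECT game, COUNT(DISTINCT player)
FROM scores
GROUP BY game

Result:
  Hockey: 2 distinct
  Rugby: 3 distinct
  Tennis: 2 distinct
  Volleyball: 2 distinct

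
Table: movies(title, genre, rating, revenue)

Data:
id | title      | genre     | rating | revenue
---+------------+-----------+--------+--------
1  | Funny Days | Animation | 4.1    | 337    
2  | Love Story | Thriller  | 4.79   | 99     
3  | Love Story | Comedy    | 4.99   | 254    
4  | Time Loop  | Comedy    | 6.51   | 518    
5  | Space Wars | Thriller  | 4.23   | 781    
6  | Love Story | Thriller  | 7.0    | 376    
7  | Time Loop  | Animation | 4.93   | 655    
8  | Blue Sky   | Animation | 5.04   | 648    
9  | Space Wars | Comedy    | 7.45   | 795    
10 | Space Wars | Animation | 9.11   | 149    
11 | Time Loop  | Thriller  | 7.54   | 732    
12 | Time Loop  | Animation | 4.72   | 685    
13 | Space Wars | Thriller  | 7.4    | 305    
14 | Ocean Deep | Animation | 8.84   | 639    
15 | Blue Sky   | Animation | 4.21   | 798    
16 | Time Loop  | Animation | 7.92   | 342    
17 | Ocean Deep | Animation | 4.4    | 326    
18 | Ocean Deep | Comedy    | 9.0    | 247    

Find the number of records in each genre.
SELECT genre, COUNT(*) as count
FROM movies
GROUP BY genre

Result:
  Animation: 9
  Comedy: 4
  Thriller: 5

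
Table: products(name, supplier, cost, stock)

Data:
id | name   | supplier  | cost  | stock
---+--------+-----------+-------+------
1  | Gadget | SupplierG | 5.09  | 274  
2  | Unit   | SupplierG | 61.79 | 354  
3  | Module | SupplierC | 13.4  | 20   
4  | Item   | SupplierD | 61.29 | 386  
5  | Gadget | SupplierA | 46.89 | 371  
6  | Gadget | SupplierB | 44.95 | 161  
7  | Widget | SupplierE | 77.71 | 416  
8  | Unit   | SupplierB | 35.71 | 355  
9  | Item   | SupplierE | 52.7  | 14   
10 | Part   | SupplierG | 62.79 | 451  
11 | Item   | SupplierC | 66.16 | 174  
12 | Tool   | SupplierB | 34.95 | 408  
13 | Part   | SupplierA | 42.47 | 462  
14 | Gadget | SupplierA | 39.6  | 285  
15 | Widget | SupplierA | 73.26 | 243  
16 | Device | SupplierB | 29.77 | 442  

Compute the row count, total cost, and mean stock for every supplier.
SELECT supplier,
       COUNT(*) as cnt,
       SUM(cost) as total_cost,
       AVG(stock) as avg_stock
FROM products
GROUP BY supplier

Result:
  SupplierA: 4 records, 202.22 total cost, 340.25 avg stock
  SupplierB: 4 records, 145.38 total cost, 341.50 avg stock
  SupplierC: 2 records, 79.56 total cost, 97.00 avg stock
  SupplierD: 1 records, 61.29 total cost, 386.00 avg stock
  SupplierE: 2 records, 130.41 total cost, 215.00 avg stock
  SupplierG: 3 records, 129.67 total cost, 359.67 avg stock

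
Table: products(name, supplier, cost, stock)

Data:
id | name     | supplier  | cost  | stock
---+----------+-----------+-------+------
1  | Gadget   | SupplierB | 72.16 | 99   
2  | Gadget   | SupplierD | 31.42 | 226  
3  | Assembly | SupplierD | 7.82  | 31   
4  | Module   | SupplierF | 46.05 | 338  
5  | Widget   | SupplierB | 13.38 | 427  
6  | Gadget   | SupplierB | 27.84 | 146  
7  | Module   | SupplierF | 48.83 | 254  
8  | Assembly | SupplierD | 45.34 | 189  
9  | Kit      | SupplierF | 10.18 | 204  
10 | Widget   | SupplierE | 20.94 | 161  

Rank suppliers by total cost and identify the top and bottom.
SELECT supplier, SUM(cost)
FROM products
GROUP BY supplier
ORDER BY SUM(cost)

All groups:
  SupplierE: 20.94
  SupplierD: 84.58
  SupplierF: 105.06
  SupplierB: 113.38

Highest: SupplierB (113.38)
Lowest: SupplierE (20.94)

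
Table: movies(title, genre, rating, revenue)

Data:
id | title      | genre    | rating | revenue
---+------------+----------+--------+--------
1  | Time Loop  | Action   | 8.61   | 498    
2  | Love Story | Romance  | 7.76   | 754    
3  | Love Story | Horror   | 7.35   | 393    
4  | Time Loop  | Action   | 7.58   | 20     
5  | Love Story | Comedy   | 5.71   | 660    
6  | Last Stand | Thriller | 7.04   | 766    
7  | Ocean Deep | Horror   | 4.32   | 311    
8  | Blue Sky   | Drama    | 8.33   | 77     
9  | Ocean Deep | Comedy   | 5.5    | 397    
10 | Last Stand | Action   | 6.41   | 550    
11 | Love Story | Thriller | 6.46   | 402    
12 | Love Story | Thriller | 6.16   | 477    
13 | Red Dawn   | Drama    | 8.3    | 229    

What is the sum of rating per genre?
SELECT genre, SUM(rating) as result
FROM movies
GROUP BY genre

Result:
  Action: 22.60
  Comedy: 11.21
  Drama: 16.63
  Horror: 11.67
  Romance: 7.76
  Thriller: 19.66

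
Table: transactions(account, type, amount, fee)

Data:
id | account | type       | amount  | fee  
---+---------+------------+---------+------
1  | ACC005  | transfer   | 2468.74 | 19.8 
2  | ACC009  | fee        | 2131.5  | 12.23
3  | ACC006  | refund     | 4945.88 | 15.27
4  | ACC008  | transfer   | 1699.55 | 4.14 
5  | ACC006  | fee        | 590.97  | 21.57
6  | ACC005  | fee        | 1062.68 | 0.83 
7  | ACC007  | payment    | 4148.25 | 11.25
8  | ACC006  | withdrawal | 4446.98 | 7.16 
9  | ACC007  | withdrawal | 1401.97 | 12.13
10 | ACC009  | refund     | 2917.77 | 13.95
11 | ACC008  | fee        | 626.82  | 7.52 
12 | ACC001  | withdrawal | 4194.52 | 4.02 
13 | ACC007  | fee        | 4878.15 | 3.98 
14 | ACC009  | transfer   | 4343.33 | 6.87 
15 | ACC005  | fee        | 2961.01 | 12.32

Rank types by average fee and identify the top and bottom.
SELECT type, AVG(fee)
FROM transactions
GROUP BY type
ORDER BY AVG(fee)

All groups:
  withdrawal: 7.77
  fee: 9.74
  transfer: 10.27
  payment: 11.25
  refund: 14.61

Highest: refund (14.61)
Lowest: withdrawal (7.77)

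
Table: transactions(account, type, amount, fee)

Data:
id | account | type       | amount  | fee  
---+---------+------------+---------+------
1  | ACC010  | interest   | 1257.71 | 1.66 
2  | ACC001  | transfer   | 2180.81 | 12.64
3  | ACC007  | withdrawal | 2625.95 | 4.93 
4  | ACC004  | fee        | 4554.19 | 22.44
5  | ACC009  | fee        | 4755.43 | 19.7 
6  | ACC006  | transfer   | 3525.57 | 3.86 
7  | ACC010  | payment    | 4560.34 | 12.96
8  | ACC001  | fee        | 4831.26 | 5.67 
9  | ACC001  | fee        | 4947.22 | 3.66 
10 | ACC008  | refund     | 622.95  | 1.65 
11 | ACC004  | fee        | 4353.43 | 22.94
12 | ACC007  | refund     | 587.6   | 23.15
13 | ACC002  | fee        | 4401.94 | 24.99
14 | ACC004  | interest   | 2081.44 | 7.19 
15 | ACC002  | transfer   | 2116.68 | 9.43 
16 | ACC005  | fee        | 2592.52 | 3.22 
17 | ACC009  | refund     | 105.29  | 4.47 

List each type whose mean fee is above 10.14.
SELECT type, AVG(fee)
FROM transactions
GROUP BY type
HAVING AVG(fee) > 10.14

Result:
  fee: avg=14.66
  payment: avg=12.96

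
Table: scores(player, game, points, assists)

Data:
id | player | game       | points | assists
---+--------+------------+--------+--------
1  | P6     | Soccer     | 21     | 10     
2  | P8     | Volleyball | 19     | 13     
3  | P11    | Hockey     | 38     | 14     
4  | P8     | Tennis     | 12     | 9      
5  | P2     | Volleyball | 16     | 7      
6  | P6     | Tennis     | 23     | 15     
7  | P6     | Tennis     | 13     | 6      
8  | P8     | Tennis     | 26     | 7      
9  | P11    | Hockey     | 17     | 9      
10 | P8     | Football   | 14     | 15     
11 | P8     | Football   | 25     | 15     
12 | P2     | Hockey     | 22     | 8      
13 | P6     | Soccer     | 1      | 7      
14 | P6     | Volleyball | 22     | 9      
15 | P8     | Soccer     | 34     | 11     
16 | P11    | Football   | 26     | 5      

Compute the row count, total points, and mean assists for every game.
SELECT game,
       COUNT(*) as cnt,
       SUM(points) as total_points,
       AVG(assists) as avg_assists
FROM scores
GROUP BY game

Result:
  Football: 3 records, 65 total points, 11.67 avg assists
  Hockey: 3 records, 77 total points, 10.33 avg assists
  Soccer: 3 records, 56 total points, 9.33 avg assists
  Tennis: 4 records, 74 total points, 9.25 avg assists
  Volleyball: 3 records, 57 total points, 9.67 avg assists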